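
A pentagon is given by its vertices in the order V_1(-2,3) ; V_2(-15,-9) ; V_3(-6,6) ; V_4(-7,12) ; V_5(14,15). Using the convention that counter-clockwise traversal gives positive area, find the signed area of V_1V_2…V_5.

V_1→V_2: (-2)(-9) − (-15)(3) = 63
V_2→V_3: (-15)(6) − (-6)(-9) = -144
V_3→V_4: (-6)(12) − (-7)(6) = -30
V_4→V_5: (-7)(15) − (14)(12) = -273
V_5→V_1: (14)(3) − (-2)(15) = 72
Σ = -312
Signed area = Σ/2 = -156 (negative ⇒ clockwise traversal).

-156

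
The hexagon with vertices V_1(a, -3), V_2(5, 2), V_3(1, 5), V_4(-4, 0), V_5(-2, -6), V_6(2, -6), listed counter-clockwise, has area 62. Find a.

The doubled signed area Σ (x_i y_{i+1} − x_{i+1} y_i) is linear in a.
With a=0 it equals 100; the coefficient of a is 8 (from the two edges through V_1).
So 8·a + 100 = 2·62 = 124 ⇒ a = 3.

3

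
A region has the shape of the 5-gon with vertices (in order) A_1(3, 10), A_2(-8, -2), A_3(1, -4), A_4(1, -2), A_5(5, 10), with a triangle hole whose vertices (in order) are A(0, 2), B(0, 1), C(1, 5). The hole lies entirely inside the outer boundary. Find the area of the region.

74.5

Outer boundary:
Apply the shoelace formula: 2A = Σ (x_i·y_{i+1} − x_{i+1}·y_i), indices taken mod 5.
Σ = (74) + (34) + (2) + (20) + (20) = 150
Area = |Σ|/2 = 75.
Hole:
Apply the surveyor's formula: 2A = Σ (x_i·y_{i+1} − x_{i+1}·y_i), indices taken mod 3.
A→B: (0)(1) − (0)(2) = 0
B→C: (0)(5) − (1)(1) = -1
C→A: (1)(2) − (0)(5) = 2
Σ = 1
Area = |Σ|/2 = 0.5.
Net area = 75 − 0.5 = 74.5.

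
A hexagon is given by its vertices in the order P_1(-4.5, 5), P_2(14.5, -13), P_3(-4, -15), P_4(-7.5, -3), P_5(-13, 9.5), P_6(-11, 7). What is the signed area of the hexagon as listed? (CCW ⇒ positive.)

-252.125

Σ = (-14) + (-269.5) + (-100.5) + (-110.25) + (13.5) + (-23.5) = -504.25
Signed area = Σ/2 = -252.125 (negative ⇒ clockwise traversal).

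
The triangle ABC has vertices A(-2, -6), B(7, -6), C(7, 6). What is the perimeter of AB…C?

|AB| = √((9)² + (0)²) = √81 = 9
|BC| = √((0)² + (12)²) = √144 = 12
|CA| = √((-9)² + (-12)²) = √225 = 15
Perimeter = 9 + 12 + 15 = 36.

36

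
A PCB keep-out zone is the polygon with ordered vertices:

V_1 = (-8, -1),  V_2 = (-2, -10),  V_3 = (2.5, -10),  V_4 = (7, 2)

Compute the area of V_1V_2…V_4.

103.5

Cross-terms: 78, 45, 75, 9  ⇒  Σ = 207
Area = |Σ|/2 = 103.5.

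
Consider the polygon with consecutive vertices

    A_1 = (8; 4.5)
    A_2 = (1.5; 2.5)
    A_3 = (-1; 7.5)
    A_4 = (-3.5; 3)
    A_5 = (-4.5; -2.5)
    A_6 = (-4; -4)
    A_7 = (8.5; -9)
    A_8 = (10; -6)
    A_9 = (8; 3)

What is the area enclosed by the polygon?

139.75

Apply the surveyor's formula: 2A = Σ (x_i·y_{i+1} − x_{i+1}·y_i), indices taken mod 9.
Σ = (13.25) + (13.75) + (23.25) + (22.25) + (8) + (70) + (39) + (78) + (12) = 279.5
Area = |Σ|/2 = 139.75.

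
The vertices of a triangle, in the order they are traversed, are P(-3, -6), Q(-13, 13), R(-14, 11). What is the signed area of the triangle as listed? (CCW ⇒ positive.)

Σ = (-117) + (39) + (117) = 39
Signed area = Σ/2 = 19.5 (positive ⇒ counter-clockwise traversal).

19.5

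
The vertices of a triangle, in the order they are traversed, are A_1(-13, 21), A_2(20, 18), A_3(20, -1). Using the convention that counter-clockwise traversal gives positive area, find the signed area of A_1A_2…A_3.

-313.5

Σ = (-654) + (-380) + (407) = -627
Signed area = Σ/2 = -313.5 (negative ⇒ clockwise traversal).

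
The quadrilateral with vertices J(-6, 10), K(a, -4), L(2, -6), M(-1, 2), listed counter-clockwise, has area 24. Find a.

Write out the shoelace sum; only the two edges meeting at K involve a:
2·Area = [((-6)·(-4) − a·10) + (a·(-6) − 2·(-4))] + 0
       = -16·a + 32 = 48
⇒ a = -1.

-1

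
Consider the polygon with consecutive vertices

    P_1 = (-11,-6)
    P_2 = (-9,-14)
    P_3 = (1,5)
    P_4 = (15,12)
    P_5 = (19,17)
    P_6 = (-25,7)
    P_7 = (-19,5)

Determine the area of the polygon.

384

P_1→P_2: (-11)(-14) − (-9)(-6) = 100
P_2→P_3: (-9)(5) − (1)(-14) = -31
P_3→P_4: (1)(12) − (15)(5) = -63
P_4→P_5: (15)(17) − (19)(12) = 27
P_5→P_6: (19)(7) − (-25)(17) = 558
P_6→P_7: (-25)(5) − (-19)(7) = 8
P_7→P_1: (-19)(-6) − (-11)(5) = 169
Σ = 768
Area = |Σ|/2 = 384.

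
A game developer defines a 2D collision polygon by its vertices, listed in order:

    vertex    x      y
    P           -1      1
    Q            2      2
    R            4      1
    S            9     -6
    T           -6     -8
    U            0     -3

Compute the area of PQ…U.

Σ = (-4) + (-6) + (-33) + (-108) + (18) + (-3) = -136
Area = |Σ|/2 = 68.

68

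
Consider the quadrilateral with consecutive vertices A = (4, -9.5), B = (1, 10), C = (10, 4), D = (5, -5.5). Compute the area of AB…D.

73.5

Apply the surveyor's formula: 2A = Σ (x_i·y_{i+1} − x_{i+1}·y_i), indices taken mod 4.
Cross-terms: 49.5, -96, -75, -25.5  ⇒  Σ = -147
Area = |Σ|/2 = 73.5.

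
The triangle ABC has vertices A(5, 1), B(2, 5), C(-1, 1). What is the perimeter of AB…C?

|AB| = √((-3)² + (4)²) = √25 = 5
|BC| = √((-3)² + (-4)²) = √25 = 5
|CA| = √((6)² + (0)²) = √36 = 6
Perimeter = 5 + 5 + 6 = 16.

16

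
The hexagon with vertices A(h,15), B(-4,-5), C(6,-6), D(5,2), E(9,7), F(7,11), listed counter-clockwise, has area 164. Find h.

0

The doubled signed area Σ (x_i y_{i+1} − x_{i+1} y_i) is linear in h.
With h=0 it equals 328; the coefficient of h is -16 (from the two edges through A).
So -16·h + 328 = 2·164 = 328 ⇒ h = 0.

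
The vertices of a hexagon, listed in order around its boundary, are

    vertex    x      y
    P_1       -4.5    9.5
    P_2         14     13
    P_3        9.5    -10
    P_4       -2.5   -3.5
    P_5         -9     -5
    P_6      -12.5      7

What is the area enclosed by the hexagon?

372.5

Apply the shoelace formula: 2A = Σ (x_i·y_{i+1} − x_{i+1}·y_i), indices taken mod 6.
P_1→P_2: (-4.5)(13) − (14)(9.5) = -191.5
P_2→P_3: (14)(-10) − (9.5)(13) = -263.5
P_3→P_4: (9.5)(-3.5) − (-2.5)(-10) = -58.25
P_4→P_5: (-2.5)(-5) − (-9)(-3.5) = -19
P_5→P_6: (-9)(7) − (-12.5)(-5) = -125.5
P_6→P_1: (-12.5)(9.5) − (-4.5)(7) = -87.25
Σ = -745
Area = |Σ|/2 = 372.5.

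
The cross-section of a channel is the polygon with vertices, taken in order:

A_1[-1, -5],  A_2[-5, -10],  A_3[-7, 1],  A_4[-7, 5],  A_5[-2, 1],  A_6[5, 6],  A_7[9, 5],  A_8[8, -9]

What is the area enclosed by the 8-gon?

165.5

Cross-terms: -15, -75, -28, 3, -17, -29, -121, -49  ⇒  Σ = -331
Area = |Σ|/2 = 165.5.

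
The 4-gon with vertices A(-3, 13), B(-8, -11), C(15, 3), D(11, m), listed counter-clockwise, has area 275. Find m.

The doubled signed area Σ (x_i y_{i+1} − x_{i+1} y_i) is linear in m.
With m=0 it equals 388; the coefficient of m is 18 (from the two edges through D).
So 18·m + 388 = 2·275 = 550 ⇒ m = 9.

9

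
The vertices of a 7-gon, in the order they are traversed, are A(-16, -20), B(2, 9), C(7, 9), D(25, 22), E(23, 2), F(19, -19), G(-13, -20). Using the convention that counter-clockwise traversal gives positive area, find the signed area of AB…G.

-919

Apply the shoelace formula: 2A = Σ (x_i·y_{i+1} − x_{i+1}·y_i), indices taken mod 7.
Cross-terms: -104, -45, -71, -456, -475, -627, -60  ⇒  Σ = -1838
Signed area = Σ/2 = -919 (negative ⇒ clockwise traversal).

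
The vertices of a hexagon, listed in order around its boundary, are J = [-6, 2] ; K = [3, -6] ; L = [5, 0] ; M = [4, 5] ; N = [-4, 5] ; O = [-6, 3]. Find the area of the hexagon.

74.5

Apply the shoelace formula: 2A = Σ (x_i·y_{i+1} − x_{i+1}·y_i), indices taken mod 6.
J→K: (-6)(-6) − (3)(2) = 30
K→L: (3)(0) − (5)(-6) = 30
L→M: (5)(5) − (4)(0) = 25
M→N: (4)(5) − (-4)(5) = 40
N→O: (-4)(3) − (-6)(5) = 18
O→J: (-6)(2) − (-6)(3) = 6
Σ = 149
Area = |Σ|/2 = 74.5.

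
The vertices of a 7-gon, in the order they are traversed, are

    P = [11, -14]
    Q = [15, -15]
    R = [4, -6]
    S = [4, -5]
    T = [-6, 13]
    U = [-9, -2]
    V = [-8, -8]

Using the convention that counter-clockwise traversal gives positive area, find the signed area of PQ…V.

Apply the shoelace (surveyor's) formula: 2A = Σ (x_i·y_{i+1} − x_{i+1}·y_i), indices taken mod 7.
Cross-terms: 45, -30, 4, 22, 129, 56, 200  ⇒  Σ = 426
Signed area = Σ/2 = 213 (positive ⇒ counter-clockwise traversal).

213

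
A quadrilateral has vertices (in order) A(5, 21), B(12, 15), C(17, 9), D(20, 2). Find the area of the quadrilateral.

Apply Gauss's area formula: 2A = Σ (x_i·y_{i+1} − x_{i+1}·y_i), indices taken mod 4.
Cross-terms: -177, -147, -146, 410  ⇒  Σ = -60
Area = |Σ|/2 = 30.

30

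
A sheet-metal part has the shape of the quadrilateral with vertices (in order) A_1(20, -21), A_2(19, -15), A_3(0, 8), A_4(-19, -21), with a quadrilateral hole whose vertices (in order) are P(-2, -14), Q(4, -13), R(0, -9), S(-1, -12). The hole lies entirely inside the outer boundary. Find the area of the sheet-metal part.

597.5

Outer boundary:
Apply Gauss's area formula: 2A = Σ (x_i·y_{i+1} − x_{i+1}·y_i), indices taken mod 4.
Cross-terms: 99, 152, 152, 819  ⇒  Σ = 1222
Area = |Σ|/2 = 611.
Hole:
Apply the shoelace (surveyor's) formula: 2A = Σ (x_i·y_{i+1} − x_{i+1}·y_i), indices taken mod 4.
Cross-terms: 82, -36, -9, -10  ⇒  Σ = 27
Area = |Σ|/2 = 13.5.
Net area = 611 − 13.5 = 597.5.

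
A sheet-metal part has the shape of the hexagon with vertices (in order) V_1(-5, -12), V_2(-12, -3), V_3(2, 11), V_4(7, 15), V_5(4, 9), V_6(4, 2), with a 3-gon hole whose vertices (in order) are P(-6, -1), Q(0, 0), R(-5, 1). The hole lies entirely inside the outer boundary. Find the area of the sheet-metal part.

177

Outer boundary:
Apply the shoelace (surveyor's) formula: 2A = Σ (x_i·y_{i+1} − x_{i+1}·y_i), indices taken mod 6.
V_1→V_2: (-5)(-3) − (-12)(-12) = -129
V_2→V_3: (-12)(11) − (2)(-3) = -126
V_3→V_4: (2)(15) − (7)(11) = -47
V_4→V_5: (7)(9) − (4)(15) = 3
V_5→V_6: (4)(2) − (4)(9) = -28
V_6→V_1: (4)(-12) − (-5)(2) = -38
Σ = -365
Area = |Σ|/2 = 182.5.
Hole:
Apply the shoelace (surveyor's) formula: 2A = Σ (x_i·y_{i+1} − x_{i+1}·y_i), indices taken mod 3.
Cross-terms: 0, 0, 11  ⇒  Σ = 11
Area = |Σ|/2 = 5.5.
Net area = 182.5 − 5.5 = 177.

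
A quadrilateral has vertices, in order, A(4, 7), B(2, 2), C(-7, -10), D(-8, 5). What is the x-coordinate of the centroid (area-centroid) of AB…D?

-289/87

Apply Gauss's area formula. First the cross-terms c_i = x_i·y_{i+1} − x_{i+1}·y_i:
  -6, -6, -115, -76  ⇒  2A = -203, A = -101.5.
Then Σ (x_i + x_{i+1})·c_i = 2023, so x̄ = 2023 / (6·(-101.5)) = -289/87.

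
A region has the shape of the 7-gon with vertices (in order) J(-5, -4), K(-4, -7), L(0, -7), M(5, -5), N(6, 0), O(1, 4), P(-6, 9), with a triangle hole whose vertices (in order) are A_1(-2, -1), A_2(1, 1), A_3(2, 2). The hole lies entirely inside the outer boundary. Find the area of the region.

118.5

Outer boundary:
Cross-terms: 19, 28, 35, 30, 24, 33, 69  ⇒  Σ = 238
Area = |Σ|/2 = 119.
Hole:
Apply Gauss's area formula: 2A = Σ (x_i·y_{i+1} − x_{i+1}·y_i), indices taken mod 3.
A_1→A_2: (-2)(1) − (1)(-1) = -1
A_2→A_3: (1)(2) − (2)(1) = 0
A_3→A_1: (2)(-1) − (-2)(2) = 2
Σ = 1
Area = |Σ|/2 = 0.5.
Net area = 119 − 0.5 = 118.5.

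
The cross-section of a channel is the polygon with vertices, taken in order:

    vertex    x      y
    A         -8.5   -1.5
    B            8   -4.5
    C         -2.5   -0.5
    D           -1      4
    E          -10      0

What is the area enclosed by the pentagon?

39.75

Apply the surveyor's formula: 2A = Σ (x_i·y_{i+1} − x_{i+1}·y_i), indices taken mod 5.
Cross-terms: 50.25, -15.25, -10.5, 40, 15  ⇒  Σ = 79.5
Area = |Σ|/2 = 39.75.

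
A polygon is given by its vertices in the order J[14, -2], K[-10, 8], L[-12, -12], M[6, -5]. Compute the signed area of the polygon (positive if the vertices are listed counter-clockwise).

Apply the surveyor's formula: 2A = Σ (x_i·y_{i+1} − x_{i+1}·y_i), indices taken mod 4.
Σ = (92) + (216) + (132) + (58) = 498
Signed area = Σ/2 = 249 (positive ⇒ counter-clockwise traversal).

249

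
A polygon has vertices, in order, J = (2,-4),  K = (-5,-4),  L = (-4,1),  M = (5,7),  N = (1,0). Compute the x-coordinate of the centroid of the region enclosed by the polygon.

-2/3

Apply the surveyor's formula. First the cross-terms c_i = x_i·y_{i+1} − x_{i+1}·y_i:
  -28, -21, -33, -7, -4  ⇒  2A = -93, A = -46.5.
Then Σ (x_i + x_{i+1})·c_i = 186, so x̄ = 186 / (6·(-46.5)) = -2/3.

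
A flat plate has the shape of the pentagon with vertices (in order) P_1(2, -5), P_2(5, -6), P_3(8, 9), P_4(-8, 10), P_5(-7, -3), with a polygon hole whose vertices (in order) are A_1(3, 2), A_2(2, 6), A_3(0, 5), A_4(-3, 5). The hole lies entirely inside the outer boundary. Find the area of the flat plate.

Outer boundary:
Apply Gauss's area formula: 2A = Σ (x_i·y_{i+1} − x_{i+1}·y_i), indices taken mod 5.
Cross-terms: 13, 93, 152, 94, 41  ⇒  Σ = 393
Area = |Σ|/2 = 196.5.
Hole:
Apply the shoelace (surveyor's) formula: 2A = Σ (x_i·y_{i+1} − x_{i+1}·y_i), indices taken mod 4.
Cross-terms: 14, 10, 15, -21  ⇒  Σ = 18
Area = |Σ|/2 = 9.
Net area = 196.5 − 9 = 187.5.

187.5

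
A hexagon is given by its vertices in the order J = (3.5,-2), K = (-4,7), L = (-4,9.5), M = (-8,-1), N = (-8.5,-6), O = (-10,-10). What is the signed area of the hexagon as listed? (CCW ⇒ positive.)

103

Σ = (16.5) + (-10) + (80) + (39.5) + (25) + (55) = 206
Signed area = Σ/2 = 103 (positive ⇒ counter-clockwise traversal).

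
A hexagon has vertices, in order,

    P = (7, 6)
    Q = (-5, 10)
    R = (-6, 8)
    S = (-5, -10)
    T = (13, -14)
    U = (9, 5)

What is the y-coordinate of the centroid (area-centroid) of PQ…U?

-65/27

Apply Gauss's area formula. First the cross-terms c_i = x_i·y_{i+1} − x_{i+1}·y_i:
  100, 20, 100, 200, 191, 19  ⇒  2A = 630, A = 315.
Then Σ (y_i + y_{i+1})·c_i = -4550, so ȳ = -4550 / (6·315) = -65/27.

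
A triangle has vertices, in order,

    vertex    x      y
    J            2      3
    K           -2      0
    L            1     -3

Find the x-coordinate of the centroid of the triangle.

Apply the surveyor's formula. First the cross-terms c_i = x_i·y_{i+1} − x_{i+1}·y_i:
  6, 6, 9  ⇒  2A = 21, A = 10.5.
Then Σ (x_i + x_{i+1})·c_i = 21, so x̄ = 21 / (6·10.5) = 1/3.

1/3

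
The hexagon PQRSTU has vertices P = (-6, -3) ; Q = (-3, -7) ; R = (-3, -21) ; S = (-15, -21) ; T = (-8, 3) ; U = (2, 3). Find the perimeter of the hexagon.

76

|PQ| = √((3)² + (-4)²) = √25 = 5
|QR| = √((0)² + (-14)²) = √196 = 14
|RS| = √((-12)² + (0)²) = √144 = 12
|ST| = √((7)² + (24)²) = √625 = 25
|TU| = √((10)² + (0)²) = √100 = 10
|UP| = √((-8)² + (-6)²) = √100 = 10
Perimeter = 5 + 14 + 12 + 25 + 10 + 10 = 76.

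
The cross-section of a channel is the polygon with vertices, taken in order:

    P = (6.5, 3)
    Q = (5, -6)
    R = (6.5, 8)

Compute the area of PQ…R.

3.75

Apply Gauss's area formula: 2A = Σ (x_i·y_{i+1} − x_{i+1}·y_i), indices taken mod 3.
Σ = (-54) + (79) + (-32.5) = -7.5
Area = |Σ|/2 = 3.75.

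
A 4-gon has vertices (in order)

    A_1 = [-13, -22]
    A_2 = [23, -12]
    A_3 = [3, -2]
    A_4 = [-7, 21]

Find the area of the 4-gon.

564

Apply the shoelace (surveyor's) formula: 2A = Σ (x_i·y_{i+1} − x_{i+1}·y_i), indices taken mod 4.
Σ = (662) + (-10) + (49) + (427) = 1128
Area = |Σ|/2 = 564.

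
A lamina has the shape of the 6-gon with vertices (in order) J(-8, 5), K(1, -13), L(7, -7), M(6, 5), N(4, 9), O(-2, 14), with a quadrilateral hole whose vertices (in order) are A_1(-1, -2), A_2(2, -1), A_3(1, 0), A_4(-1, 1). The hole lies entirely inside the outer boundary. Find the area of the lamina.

230

Outer boundary:
Apply Gauss's area formula: 2A = Σ (x_i·y_{i+1} − x_{i+1}·y_i), indices taken mod 6.
Σ = (99) + (84) + (77) + (34) + (74) + (102) = 470
Area = |Σ|/2 = 235.
Hole:
Apply the shoelace formula: 2A = Σ (x_i·y_{i+1} − x_{i+1}·y_i), indices taken mod 4.
Σ = (5) + (1) + (1) + (3) = 10
Area = |Σ|/2 = 5.
Net area = 235 − 5 = 230.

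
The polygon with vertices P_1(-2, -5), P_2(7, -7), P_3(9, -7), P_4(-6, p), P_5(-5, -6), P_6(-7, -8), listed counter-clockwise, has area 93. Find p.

The doubled signed area Σ (x_i y_{i+1} − x_{i+1} y_i) is linear in p.
With p=0 it equals 74; the coefficient of p is 14 (from the two edges through P_4).
So 14·p + 74 = 2·93 = 186 ⇒ p = 8.

8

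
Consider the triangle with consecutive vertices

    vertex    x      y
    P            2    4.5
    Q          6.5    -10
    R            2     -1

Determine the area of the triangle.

12.375

Apply the shoelace (surveyor's) formula: 2A = Σ (x_i·y_{i+1} − x_{i+1}·y_i), indices taken mod 3.
Cross-terms: -49.25, 13.5, 11  ⇒  Σ = -24.75
Area = |Σ|/2 = 12.375.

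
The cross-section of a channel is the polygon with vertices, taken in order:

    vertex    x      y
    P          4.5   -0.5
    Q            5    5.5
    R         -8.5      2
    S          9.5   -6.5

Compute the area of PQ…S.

72.375

Σ = (27.25) + (56.75) + (36.25) + (24.5) = 144.75
Area = |Σ|/2 = 72.375.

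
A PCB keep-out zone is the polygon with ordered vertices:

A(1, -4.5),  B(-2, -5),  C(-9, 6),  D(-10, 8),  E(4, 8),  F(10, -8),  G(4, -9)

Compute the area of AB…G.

187

Apply the shoelace (surveyor's) formula: 2A = Σ (x_i·y_{i+1} − x_{i+1}·y_i), indices taken mod 7.
Σ = (-14) + (-57) + (-12) + (-112) + (-112) + (-58) + (-9) = -374
Area = |Σ|/2 = 187.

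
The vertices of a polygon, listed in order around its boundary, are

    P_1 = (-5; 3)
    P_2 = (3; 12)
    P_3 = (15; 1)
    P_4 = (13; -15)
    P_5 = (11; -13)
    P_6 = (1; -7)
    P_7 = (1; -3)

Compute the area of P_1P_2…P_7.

Apply Gauss's area formula: 2A = Σ (x_i·y_{i+1} − x_{i+1}·y_i), indices taken mod 7.
Σ = (-69) + (-177) + (-238) + (-4) + (-64) + (4) + (-12) = -560
Area = |Σ|/2 = 280.

280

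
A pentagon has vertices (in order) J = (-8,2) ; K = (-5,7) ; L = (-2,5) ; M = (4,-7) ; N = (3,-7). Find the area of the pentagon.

Apply the surveyor's formula: 2A = Σ (x_i·y_{i+1} − x_{i+1}·y_i), indices taken mod 5.
Cross-terms: -46, -11, -6, -7, -50  ⇒  Σ = -120
Area = |Σ|/2 = 60.

60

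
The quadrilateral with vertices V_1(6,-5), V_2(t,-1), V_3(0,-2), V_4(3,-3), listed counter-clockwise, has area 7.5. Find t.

4

Write out the shoelace sum; only the two edges meeting at V_2 involve t:
2·Area = [(6·(-1) − t·(-5)) + (t·(-2) − 0·(-1))] + 9
       = 3·t + 3 = 15
⇒ t = 4.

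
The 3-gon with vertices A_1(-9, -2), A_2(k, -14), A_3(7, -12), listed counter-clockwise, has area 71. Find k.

-4

Write out the shoelace sum; only the two edges meeting at A_2 involve k:
2·Area = [((-9)·(-14) − k·(-2)) + (k·(-12) − 7·(-14))] + -122
       = -10·k + 102 = 142
⇒ k = -4.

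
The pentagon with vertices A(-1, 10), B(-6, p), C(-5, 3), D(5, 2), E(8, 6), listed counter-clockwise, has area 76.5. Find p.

9

Write out the shoelace sum; only the two edges meeting at B involve p:
2·Area = [((-1)·p − (-6)·10) + ((-6)·3 − (-5)·p)] + 75
       = 4·p + 117 = 153
⇒ p = 9.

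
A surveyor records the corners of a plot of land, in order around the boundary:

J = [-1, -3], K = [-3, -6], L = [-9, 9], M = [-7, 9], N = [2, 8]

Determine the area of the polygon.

Apply Gauss's area formula: 2A = Σ (x_i·y_{i+1} − x_{i+1}·y_i), indices taken mod 5.
Σ = (-3) + (-81) + (-18) + (-74) + (2) = -174
Area = |Σ|/2 = 87.

87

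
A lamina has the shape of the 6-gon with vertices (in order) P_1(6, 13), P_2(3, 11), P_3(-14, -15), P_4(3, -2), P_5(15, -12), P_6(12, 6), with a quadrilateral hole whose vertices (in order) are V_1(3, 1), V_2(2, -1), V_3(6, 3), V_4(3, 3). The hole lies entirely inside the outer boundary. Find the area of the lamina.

273.5

Outer boundary:
Σ = (27) + (109) + (73) + (-6) + (234) + (120) = 557
Area = |Σ|/2 = 278.5.
Hole:
Apply Gauss's area formula: 2A = Σ (x_i·y_{i+1} − x_{i+1}·y_i), indices taken mod 4.
Σ = (-5) + (12) + (9) + (-6) = 10
Area = |Σ|/2 = 5.
Net area = 278.5 − 5 = 273.5.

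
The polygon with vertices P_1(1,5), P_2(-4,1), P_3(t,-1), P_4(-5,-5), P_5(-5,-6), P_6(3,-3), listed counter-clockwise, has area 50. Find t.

Write out the shoelace sum; only the two edges meeting at P_3 involve t:
2·Area = [((-4)·(-1) − t·1) + (t·(-5) − (-5)·(-1))] + 77
       = -6·t + 76 = 100
⇒ t = -4.

-4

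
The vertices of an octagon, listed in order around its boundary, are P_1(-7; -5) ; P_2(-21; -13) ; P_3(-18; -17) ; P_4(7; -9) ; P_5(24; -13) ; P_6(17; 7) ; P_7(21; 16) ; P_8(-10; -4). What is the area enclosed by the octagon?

563.5

Σ = (-14) + (123) + (281) + (125) + (389) + (125) + (76) + (22) = 1127
Area = |Σ|/2 = 563.5.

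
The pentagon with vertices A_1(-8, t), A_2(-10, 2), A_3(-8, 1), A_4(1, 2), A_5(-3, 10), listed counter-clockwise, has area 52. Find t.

Write out the shoelace sum; only the two edges meeting at A_1 involve t:
2·Area = [((-3)·t − (-8)·10) + ((-8)·2 − (-10)·t)] + 5
       = 7·t + 69 = 104
⇒ t = 5.

5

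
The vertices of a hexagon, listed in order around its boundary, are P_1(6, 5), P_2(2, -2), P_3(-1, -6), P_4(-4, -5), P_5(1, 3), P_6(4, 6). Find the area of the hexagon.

42

Apply the surveyor's formula: 2A = Σ (x_i·y_{i+1} − x_{i+1}·y_i), indices taken mod 6.
Cross-terms: -22, -14, -19, -7, -6, -16  ⇒  Σ = -84
Area = |Σ|/2 = 42.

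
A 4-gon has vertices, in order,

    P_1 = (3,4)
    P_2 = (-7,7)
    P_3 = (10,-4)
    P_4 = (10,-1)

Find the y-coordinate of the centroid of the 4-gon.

Apply the surveyor's formula. First the cross-terms c_i = x_i·y_{i+1} − x_{i+1}·y_i:
  49, -42, 30, 43  ⇒  2A = 80, A = 40.
Then Σ (y_i + y_{i+1})·c_i = 392, so ȳ = 392 / (6·40) = 49/30.

49/30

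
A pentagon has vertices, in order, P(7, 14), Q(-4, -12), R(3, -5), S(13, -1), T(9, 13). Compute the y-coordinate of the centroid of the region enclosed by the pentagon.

189/101

Apply the shoelace formula. First the cross-terms c_i = x_i·y_{i+1} − x_{i+1}·y_i:
  -28, 56, 62, 178, 35  ⇒  2A = 303, A = 151.5.
Then Σ (y_i + y_{i+1})·c_i = 1701, so ȳ = 1701 / (6·151.5) = 189/101.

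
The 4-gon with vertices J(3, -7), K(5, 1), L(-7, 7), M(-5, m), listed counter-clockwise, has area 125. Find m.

The doubled signed area Σ (x_i y_{i+1} − x_{i+1} y_i) is linear in m.
With m=0 it equals 150; the coefficient of m is -10 (from the two edges through M).
So -10·m + 150 = 2·125 = 250 ⇒ m = -10.

-10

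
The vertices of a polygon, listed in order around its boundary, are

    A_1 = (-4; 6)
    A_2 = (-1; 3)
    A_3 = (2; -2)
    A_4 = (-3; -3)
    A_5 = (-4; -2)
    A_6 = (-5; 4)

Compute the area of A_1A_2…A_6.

34

Apply Gauss's area formula: 2A = Σ (x_i·y_{i+1} − x_{i+1}·y_i), indices taken mod 6.
Σ = (-6) + (-4) + (-12) + (-6) + (-26) + (-14) = -68
Area = |Σ|/2 = 34.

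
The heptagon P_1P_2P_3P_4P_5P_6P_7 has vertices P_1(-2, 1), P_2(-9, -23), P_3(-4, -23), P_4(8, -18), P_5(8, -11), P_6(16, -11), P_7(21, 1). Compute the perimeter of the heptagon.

|P_1P_2| = √((-7)² + (-24)²) = √625 = 25
|P_2P_3| = √((5)² + (0)²) = √25 = 5
|P_3P_4| = √((12)² + (5)²) = √169 = 13
|P_4P_5| = √((0)² + (7)²) = √49 = 7
|P_5P_6| = √((8)² + (0)²) = √64 = 8
|P_6P_7| = √((5)² + (12)²) = √169 = 13
|P_7P_1| = √((-23)² + (0)²) = √529 = 23
Perimeter = 25 + 5 + 13 + 7 + 8 + 13 + 23 = 94.

94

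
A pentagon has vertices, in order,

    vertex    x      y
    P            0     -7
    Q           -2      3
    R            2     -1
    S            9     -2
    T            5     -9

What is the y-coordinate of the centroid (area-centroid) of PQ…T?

Apply the surveyor's formula. First the cross-terms c_i = x_i·y_{i+1} − x_{i+1}·y_i:
  -14, -4, 5, -71, -35  ⇒  2A = -119, A = -59.5.
Then Σ (y_i + y_{i+1})·c_i = 1374, so ȳ = 1374 / (6·(-59.5)) = -458/119.

-458/119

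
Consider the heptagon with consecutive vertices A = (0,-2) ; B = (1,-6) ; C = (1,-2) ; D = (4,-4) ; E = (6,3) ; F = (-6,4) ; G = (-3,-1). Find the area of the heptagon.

56

Apply Gauss's area formula: 2A = Σ (x_i·y_{i+1} − x_{i+1}·y_i), indices taken mod 7.
Σ = (2) + (4) + (4) + (36) + (42) + (18) + (6) = 112
Area = |Σ|/2 = 56.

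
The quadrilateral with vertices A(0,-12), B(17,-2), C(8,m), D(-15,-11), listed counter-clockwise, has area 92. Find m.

-4

Write out the shoelace sum; only the two edges meeting at C involve m:
2·Area = [(17·m − 8·(-2)) + (8·(-11) − (-15)·m)] + 384
       = 32·m + 312 = 184
⇒ m = -4.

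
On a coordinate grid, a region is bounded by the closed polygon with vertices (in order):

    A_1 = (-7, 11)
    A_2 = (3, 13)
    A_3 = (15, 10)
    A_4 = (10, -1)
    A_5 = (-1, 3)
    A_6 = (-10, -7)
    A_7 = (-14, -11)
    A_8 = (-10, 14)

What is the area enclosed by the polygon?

322

Σ = (-124) + (-165) + (-115) + (29) + (37) + (12) + (-306) + (-12) = -644
Area = |Σ|/2 = 322.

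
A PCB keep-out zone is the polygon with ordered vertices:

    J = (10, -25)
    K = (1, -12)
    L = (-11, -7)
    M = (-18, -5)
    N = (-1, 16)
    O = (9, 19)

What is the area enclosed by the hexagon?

Cross-terms: -95, -139, -71, -293, -163, -415  ⇒  Σ = -1176
Area = |Σ|/2 = 588.

588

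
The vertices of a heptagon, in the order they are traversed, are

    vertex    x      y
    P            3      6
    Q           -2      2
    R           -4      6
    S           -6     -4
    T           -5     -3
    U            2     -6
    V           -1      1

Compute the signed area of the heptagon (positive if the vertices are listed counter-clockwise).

43.5

Apply the shoelace (surveyor's) formula: 2A = Σ (x_i·y_{i+1} − x_{i+1}·y_i), indices taken mod 7.
P→Q: (3)(2) − (-2)(6) = 18
Q→R: (-2)(6) − (-4)(2) = -4
R→S: (-4)(-4) − (-6)(6) = 52
S→T: (-6)(-3) − (-5)(-4) = -2
T→U: (-5)(-6) − (2)(-3) = 36
U→V: (2)(1) − (-1)(-6) = -4
V→P: (-1)(6) − (3)(1) = -9
Σ = 87
Signed area = Σ/2 = 43.5 (positive ⇒ counter-clockwise traversal).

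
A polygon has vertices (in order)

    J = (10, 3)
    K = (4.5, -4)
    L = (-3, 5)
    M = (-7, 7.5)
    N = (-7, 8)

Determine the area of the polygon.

Apply Gauss's area formula: 2A = Σ (x_i·y_{i+1} − x_{i+1}·y_i), indices taken mod 5.
Σ = (-53.5) + (10.5) + (12.5) + (-3.5) + (-101) = -135
Area = |Σ|/2 = 67.5.

67.5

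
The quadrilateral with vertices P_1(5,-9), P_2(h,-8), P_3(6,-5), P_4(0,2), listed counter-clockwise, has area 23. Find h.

9

Write out the shoelace sum; only the two edges meeting at P_2 involve h:
2·Area = [(5·(-8) − h·(-9)) + (h·(-5) − 6·(-8))] + 2
       = 4·h + 10 = 46
⇒ h = 9.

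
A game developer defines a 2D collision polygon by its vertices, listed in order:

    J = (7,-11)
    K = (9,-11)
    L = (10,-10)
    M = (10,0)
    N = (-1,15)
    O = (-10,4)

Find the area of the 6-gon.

260

J→K: (7)(-11) − (9)(-11) = 22
K→L: (9)(-10) − (10)(-11) = 20
L→M: (10)(0) − (10)(-10) = 100
M→N: (10)(15) − (-1)(0) = 150
N→O: (-1)(4) − (-10)(15) = 146
O→J: (-10)(-11) − (7)(4) = 82
Σ = 520
Area = |Σ|/2 = 260.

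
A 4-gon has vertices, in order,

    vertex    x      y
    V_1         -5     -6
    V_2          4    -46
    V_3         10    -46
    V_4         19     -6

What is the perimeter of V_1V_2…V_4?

|V_1V_2| = √((9)² + (-40)²) = √1681 = 41
|V_2V_3| = √((6)² + (0)²) = √36 = 6
|V_3V_4| = √((9)² + (40)²) = √1681 = 41
|V_4V_1| = √((-24)² + (0)²) = √576 = 24
Perimeter = 41 + 6 + 41 + 24 = 112.

112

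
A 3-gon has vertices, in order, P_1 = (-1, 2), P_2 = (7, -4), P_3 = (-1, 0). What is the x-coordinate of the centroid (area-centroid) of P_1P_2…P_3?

Apply Gauss's area formula. First the cross-terms c_i = x_i·y_{i+1} − x_{i+1}·y_i:
  -10, -4, -2  ⇒  2A = -16, A = -8.
Then Σ (x_i + x_{i+1})·c_i = -80, so x̄ = -80 / (6·(-8)) = 5/3.

5/3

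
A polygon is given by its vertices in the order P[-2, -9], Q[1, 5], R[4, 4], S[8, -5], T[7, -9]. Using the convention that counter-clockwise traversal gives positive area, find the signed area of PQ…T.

Apply the surveyor's formula: 2A = Σ (x_i·y_{i+1} − x_{i+1}·y_i), indices taken mod 5.
Cross-terms: -1, -16, -52, -37, -81  ⇒  Σ = -187
Signed area = Σ/2 = -93.5 (negative ⇒ clockwise traversal).

-93.5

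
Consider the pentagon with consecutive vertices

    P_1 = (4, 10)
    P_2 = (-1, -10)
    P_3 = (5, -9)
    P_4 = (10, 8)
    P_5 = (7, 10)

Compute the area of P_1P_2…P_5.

Cross-terms: -30, 59, 130, 44, 30  ⇒  Σ = 233
Area = |Σ|/2 = 116.5.

116.5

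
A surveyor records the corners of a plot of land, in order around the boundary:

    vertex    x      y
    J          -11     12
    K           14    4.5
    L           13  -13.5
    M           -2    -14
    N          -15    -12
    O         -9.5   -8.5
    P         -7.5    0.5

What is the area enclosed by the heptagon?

J→K: (-11)(4.5) − (14)(12) = -217.5
K→L: (14)(-13.5) − (13)(4.5) = -247.5
L→M: (13)(-14) − (-2)(-13.5) = -209
M→N: (-2)(-12) − (-15)(-14) = -186
N→O: (-15)(-8.5) − (-9.5)(-12) = 13.5
O→P: (-9.5)(0.5) − (-7.5)(-8.5) = -68.5
P→J: (-7.5)(12) − (-11)(0.5) = -84.5
Σ = -999.5
Area = |Σ|/2 = 499.75.

499.75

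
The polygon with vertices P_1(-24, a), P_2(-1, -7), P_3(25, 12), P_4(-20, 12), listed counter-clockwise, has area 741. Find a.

-17

The doubled signed area Σ (x_i y_{i+1} − x_{i+1} y_i) is linear in a.
With a=0 it equals 1159; the coefficient of a is -19 (from the two edges through P_1).
So -19·a + 1159 = 2·741 = 1482 ⇒ a = -17.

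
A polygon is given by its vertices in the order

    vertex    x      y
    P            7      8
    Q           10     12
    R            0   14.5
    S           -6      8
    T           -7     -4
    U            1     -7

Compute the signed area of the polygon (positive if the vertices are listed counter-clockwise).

213

Apply the surveyor's formula: 2A = Σ (x_i·y_{i+1} − x_{i+1}·y_i), indices taken mod 6.
Cross-terms: 4, 145, 87, 80, 53, 57  ⇒  Σ = 426
Signed area = Σ/2 = 213 (positive ⇒ counter-clockwise traversal).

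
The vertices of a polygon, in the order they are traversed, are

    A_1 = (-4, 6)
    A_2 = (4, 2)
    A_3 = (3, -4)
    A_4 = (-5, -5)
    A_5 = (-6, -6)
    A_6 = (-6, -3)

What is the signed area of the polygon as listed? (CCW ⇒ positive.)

Σ = (-32) + (-22) + (-35) + (0) + (-18) + (-48) = -155
Signed area = Σ/2 = -77.5 (negative ⇒ clockwise traversal).

-77.5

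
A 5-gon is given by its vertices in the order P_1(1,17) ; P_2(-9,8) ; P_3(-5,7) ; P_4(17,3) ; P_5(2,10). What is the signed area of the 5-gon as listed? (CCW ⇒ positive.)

96

Apply the shoelace (surveyor's) formula: 2A = Σ (x_i·y_{i+1} − x_{i+1}·y_i), indices taken mod 5.
P_1→P_2: (1)(8) − (-9)(17) = 161
P_2→P_3: (-9)(7) − (-5)(8) = -23
P_3→P_4: (-5)(3) − (17)(7) = -134
P_4→P_5: (17)(10) − (2)(3) = 164
P_5→P_1: (2)(17) − (1)(10) = 24
Σ = 192
Signed area = Σ/2 = 96 (positive ⇒ counter-clockwise traversal).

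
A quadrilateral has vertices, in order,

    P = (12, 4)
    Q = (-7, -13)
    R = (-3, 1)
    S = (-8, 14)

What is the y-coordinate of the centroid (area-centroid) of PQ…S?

401/204

Apply the surveyor's formula. First the cross-terms c_i = x_i·y_{i+1} − x_{i+1}·y_i:
  -128, -46, -34, -200  ⇒  2A = -408, A = -204.
Then Σ (y_i + y_{i+1})·c_i = -2406, so ȳ = -2406 / (6·(-204)) = 401/204.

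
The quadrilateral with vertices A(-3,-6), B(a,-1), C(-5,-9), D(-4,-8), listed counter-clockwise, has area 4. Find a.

Write out the shoelace sum; only the two edges meeting at B involve a:
2·Area = [((-3)·(-1) − a·(-6)) + (a·(-9) − (-5)·(-1))] + 4
       = -3·a + 2 = 8
⇒ a = -2.

-2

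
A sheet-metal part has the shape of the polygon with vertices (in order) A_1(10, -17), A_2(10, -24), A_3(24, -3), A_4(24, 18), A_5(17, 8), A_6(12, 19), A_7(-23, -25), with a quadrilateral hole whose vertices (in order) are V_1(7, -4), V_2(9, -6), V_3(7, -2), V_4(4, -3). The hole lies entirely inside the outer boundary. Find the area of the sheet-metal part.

930.5

Outer boundary:
Apply the surveyor's formula: 2A = Σ (x_i·y_{i+1} − x_{i+1}·y_i), indices taken mod 7.
Σ = (-70) + (546) + (504) + (-114) + (227) + (137) + (641) = 1871
Area = |Σ|/2 = 935.5.
Hole:
Apply the shoelace (surveyor's) formula: 2A = Σ (x_i·y_{i+1} − x_{i+1}·y_i), indices taken mod 4.
Σ = (-6) + (24) + (-13) + (5) = 10
Area = |Σ|/2 = 5.
Net area = 935.5 − 5 = 930.5.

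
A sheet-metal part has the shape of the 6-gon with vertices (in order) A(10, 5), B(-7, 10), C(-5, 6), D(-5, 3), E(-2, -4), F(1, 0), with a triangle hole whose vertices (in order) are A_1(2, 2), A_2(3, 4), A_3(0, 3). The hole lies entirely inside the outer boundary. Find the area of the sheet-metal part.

Outer boundary:
Σ = (135) + (8) + (15) + (26) + (4) + (5) = 193
Area = |Σ|/2 = 96.5.
Hole:
Apply the shoelace (surveyor's) formula: 2A = Σ (x_i·y_{i+1} − x_{i+1}·y_i), indices taken mod 3.
Σ = (2) + (9) + (-6) = 5
Area = |Σ|/2 = 2.5.
Net area = 96.5 − 2.5 = 94.

94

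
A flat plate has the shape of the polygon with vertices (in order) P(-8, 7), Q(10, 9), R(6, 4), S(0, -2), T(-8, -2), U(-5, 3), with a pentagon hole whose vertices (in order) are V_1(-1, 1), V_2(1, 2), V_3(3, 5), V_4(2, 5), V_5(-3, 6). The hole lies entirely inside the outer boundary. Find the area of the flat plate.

Outer boundary:
Apply the shoelace (surveyor's) formula: 2A = Σ (x_i·y_{i+1} − x_{i+1}·y_i), indices taken mod 6.
Cross-terms: -142, -14, -12, -16, -34, -11  ⇒  Σ = -229
Area = |Σ|/2 = 114.5.
Hole:
Cross-terms: -3, -1, 5, 27, 3  ⇒  Σ = 31
Area = |Σ|/2 = 15.5.
Net area = 114.5 − 15.5 = 99.

99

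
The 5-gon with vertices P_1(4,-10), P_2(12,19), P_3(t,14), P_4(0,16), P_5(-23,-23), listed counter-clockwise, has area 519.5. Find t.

5

The doubled signed area Σ (x_i y_{i+1} − x_{i+1} y_i) is linear in t.
With t=0 it equals 1054; the coefficient of t is -3 (from the two edges through P_3).
So -3·t + 1054 = 2·519.5 = 1039 ⇒ t = 5.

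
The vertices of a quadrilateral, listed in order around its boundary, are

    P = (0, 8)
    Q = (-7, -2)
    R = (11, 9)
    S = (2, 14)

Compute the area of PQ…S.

Apply the surveyor's formula: 2A = Σ (x_i·y_{i+1} − x_{i+1}·y_i), indices taken mod 4.
P→Q: (0)(-2) − (-7)(8) = 56
Q→R: (-7)(9) − (11)(-2) = -41
R→S: (11)(14) − (2)(9) = 136
S→P: (2)(8) − (0)(14) = 16
Σ = 167
Area = |Σ|/2 = 83.5.

83.5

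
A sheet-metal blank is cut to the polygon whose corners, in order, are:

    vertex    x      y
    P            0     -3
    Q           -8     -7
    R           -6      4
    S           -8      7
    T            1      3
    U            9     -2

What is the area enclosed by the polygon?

97.5

Cross-terms: -24, -74, -10, -31, -29, -27  ⇒  Σ = -195
Area = |Σ|/2 = 97.5.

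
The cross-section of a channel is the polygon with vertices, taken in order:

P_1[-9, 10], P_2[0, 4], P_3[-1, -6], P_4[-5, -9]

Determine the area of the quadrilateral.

92

Apply Gauss's area formula: 2A = Σ (x_i·y_{i+1} − x_{i+1}·y_i), indices taken mod 4.
Cross-terms: -36, 4, -21, -131  ⇒  Σ = -184
Area = |Σ|/2 = 92.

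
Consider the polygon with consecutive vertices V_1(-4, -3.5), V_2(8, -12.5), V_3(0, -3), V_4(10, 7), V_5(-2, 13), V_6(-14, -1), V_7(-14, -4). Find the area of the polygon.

Apply Gauss's area formula: 2A = Σ (x_i·y_{i+1} − x_{i+1}·y_i), indices taken mod 7.
Σ = (78) + (-24) + (30) + (144) + (184) + (42) + (33) = 487
Area = |Σ|/2 = 243.5.

243.5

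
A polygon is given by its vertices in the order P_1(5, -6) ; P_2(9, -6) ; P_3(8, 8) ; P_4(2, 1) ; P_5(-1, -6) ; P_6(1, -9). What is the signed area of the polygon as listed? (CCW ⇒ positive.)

89.5

Apply Gauss's area formula: 2A = Σ (x_i·y_{i+1} − x_{i+1}·y_i), indices taken mod 6.
Cross-terms: 24, 120, -8, -11, 15, 39  ⇒  Σ = 179
Signed area = Σ/2 = 89.5 (positive ⇒ counter-clockwise traversal).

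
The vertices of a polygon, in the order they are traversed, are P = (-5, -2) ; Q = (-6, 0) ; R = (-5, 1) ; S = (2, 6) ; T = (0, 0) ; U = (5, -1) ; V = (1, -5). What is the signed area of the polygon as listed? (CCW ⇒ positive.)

-50.5

Σ = (-12) + (-6) + (-32) + (0) + (0) + (-24) + (-27) = -101
Signed area = Σ/2 = -50.5 (negative ⇒ clockwise traversal).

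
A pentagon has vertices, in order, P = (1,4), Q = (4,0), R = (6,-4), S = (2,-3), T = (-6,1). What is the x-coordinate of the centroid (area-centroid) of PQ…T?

131/249

Apply Gauss's area formula. First the cross-terms c_i = x_i·y_{i+1} − x_{i+1}·y_i:
  -16, -16, -10, -16, -25  ⇒  2A = -83, A = -41.5.
Then Σ (x_i + x_{i+1})·c_i = -131, so x̄ = -131 / (6·(-41.5)) = 131/249.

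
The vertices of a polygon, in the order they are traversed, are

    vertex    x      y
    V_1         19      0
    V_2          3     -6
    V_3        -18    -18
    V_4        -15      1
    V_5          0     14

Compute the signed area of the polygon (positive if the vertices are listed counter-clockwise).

-520

Apply Gauss's area formula: 2A = Σ (x_i·y_{i+1} − x_{i+1}·y_i), indices taken mod 5.
V_1→V_2: (19)(-6) − (3)(0) = -114
V_2→V_3: (3)(-18) − (-18)(-6) = -162
V_3→V_4: (-18)(1) − (-15)(-18) = -288
V_4→V_5: (-15)(14) − (0)(1) = -210
V_5→V_1: (0)(0) − (19)(14) = -266
Σ = -1040
Signed area = Σ/2 = -520 (negative ⇒ clockwise traversal).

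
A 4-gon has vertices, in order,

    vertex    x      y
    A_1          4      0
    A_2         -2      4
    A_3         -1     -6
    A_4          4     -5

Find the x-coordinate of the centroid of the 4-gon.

77/81

Apply Gauss's area formula. First the cross-terms c_i = x_i·y_{i+1} − x_{i+1}·y_i:
  16, 16, 29, 20  ⇒  2A = 81, A = 40.5.
Then Σ (x_i + x_{i+1})·c_i = 231, so x̄ = 231 / (6·40.5) = 77/81.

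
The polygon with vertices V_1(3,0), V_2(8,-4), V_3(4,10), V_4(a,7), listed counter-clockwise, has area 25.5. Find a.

4

Write out the shoelace sum; only the two edges meeting at V_4 involve a:
2·Area = [(4·7 − a·10) + (a·0 − 3·7)] + 84
       = -10·a + 91 = 51
⇒ a = 4.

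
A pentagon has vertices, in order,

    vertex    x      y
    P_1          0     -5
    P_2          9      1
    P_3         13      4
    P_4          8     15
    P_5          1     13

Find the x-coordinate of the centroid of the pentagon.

38/7

Apply the shoelace formula. First the cross-terms c_i = x_i·y_{i+1} − x_{i+1}·y_i:
  45, 23, 163, 89, -5  ⇒  2A = 315, A = 157.5.
Then Σ (x_i + x_{i+1})·c_i = 5130, so x̄ = 5130 / (6·157.5) = 38/7.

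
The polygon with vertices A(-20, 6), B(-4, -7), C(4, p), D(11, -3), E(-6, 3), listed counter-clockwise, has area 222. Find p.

-15

The doubled signed area Σ (x_i y_{i+1} − x_{i+1} y_i) is linear in p.
With p=0 it equals 219; the coefficient of p is -15 (from the two edges through C).
So -15·p + 219 = 2·222 = 444 ⇒ p = -15.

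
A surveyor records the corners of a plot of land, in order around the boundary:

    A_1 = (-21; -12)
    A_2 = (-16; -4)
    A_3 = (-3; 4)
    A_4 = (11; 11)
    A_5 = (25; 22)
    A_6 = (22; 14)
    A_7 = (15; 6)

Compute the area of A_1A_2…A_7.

Apply Gauss's area formula: 2A = Σ (x_i·y_{i+1} − x_{i+1}·y_i), indices taken mod 7.
A_1→A_2: (-21)(-4) − (-16)(-12) = -108
A_2→A_3: (-16)(4) − (-3)(-4) = -76
A_3→A_4: (-3)(11) − (11)(4) = -77
A_4→A_5: (11)(22) − (25)(11) = -33
A_5→A_6: (25)(14) − (22)(22) = -134
A_6→A_7: (22)(6) − (15)(14) = -78
A_7→A_1: (15)(-12) − (-21)(6) = -54
Σ = -560
Area = |Σ|/2 = 280.

280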